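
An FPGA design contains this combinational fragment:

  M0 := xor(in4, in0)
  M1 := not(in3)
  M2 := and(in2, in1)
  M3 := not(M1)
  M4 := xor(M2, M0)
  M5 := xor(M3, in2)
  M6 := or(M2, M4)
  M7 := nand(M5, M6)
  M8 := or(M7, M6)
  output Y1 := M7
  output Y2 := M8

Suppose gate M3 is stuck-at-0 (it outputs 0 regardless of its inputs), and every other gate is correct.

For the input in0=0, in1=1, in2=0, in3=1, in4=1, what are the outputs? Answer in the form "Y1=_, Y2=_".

Y1=1, Y2=1

Propagate with M3 forced: M0=1, M1=0, M2=0, M3=0 [stuck-at-0], M4=1, M5=0, M6=1, M7=1, M8=1.
So the outputs are Y1=1, Y2=1. (Without the fault they would be Y1=0, Y2=1.)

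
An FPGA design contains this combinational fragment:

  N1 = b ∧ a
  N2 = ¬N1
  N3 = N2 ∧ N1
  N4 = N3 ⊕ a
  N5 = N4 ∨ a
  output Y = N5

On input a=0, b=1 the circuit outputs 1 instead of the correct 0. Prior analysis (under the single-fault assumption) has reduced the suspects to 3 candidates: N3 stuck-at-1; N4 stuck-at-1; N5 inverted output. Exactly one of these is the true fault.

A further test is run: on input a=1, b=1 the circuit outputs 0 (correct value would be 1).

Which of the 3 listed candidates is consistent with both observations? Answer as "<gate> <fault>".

N5 inverted output

Evaluate each candidate on input a=1, b=1:
  N3 stuck-at-1: N1=1, N2=0, N3=1 [stuck-at-1], N4=0, N5=1 → 1 — eliminated
  N4 stuck-at-1: N1=1, N2=0, N3=0, N4=1 [stuck-at-1], N5=1 → 1 — eliminated
  N5 inverted output: N1=1, N2=0, N3=0, N4=1, N5=0 [inverted output] → 0 — matches
Only N5 inverted output reproduces the observed 0.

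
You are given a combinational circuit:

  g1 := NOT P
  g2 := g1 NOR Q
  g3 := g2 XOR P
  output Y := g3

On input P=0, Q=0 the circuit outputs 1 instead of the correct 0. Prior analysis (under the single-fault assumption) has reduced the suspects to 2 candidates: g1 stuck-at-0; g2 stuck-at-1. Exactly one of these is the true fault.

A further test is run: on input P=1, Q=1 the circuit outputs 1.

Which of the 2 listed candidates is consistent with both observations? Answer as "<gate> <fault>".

g1 stuck-at-0

Evaluate each candidate on input P=1, Q=1:
  g1 stuck-at-0: g1=0 [stuck-at-0], g2=0, g3=1 → 1 — matches
  g2 stuck-at-1: g1=0, g2=1 [stuck-at-1], g3=0 → 0 — eliminated
Only g1 stuck-at-0 reproduces the observed 1.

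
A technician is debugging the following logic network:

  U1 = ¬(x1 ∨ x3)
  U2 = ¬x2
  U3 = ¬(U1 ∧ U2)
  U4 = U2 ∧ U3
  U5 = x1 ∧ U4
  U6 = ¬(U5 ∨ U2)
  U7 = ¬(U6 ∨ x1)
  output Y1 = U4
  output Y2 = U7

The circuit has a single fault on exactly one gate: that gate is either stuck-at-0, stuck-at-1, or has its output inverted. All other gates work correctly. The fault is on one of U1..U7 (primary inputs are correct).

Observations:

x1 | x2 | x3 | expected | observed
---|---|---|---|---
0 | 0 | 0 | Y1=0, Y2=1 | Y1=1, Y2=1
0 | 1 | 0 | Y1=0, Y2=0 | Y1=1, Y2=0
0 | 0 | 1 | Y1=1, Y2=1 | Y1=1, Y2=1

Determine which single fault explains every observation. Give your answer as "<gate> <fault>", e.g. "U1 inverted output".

Fault-free values for test 1 (x1=0, x2=0, x3=0): U1=1, U2=1, U3=0, U4=0, U5=0, U6=0, U7=1, giving Y1=0, Y2=1. Observed Y1=1, Y2=1.
Test 1: faults giving observed Y1=1, Y2=1 are {U1 stuck-at-0, U1 inverted output, U3 stuck-at-1, U3 inverted output, U4 stuck-at-1, U4 inverted output}.
Test 2 (x1=0, x2=1, x3=0): fault-free U1=1, U2=0, U3=1, U4=0, U5=0, U6=1, U7=0 → Y1=0, Y2=0; observed Y1=1, Y2=0. Eliminates U1 stuck-at-0, U1 inverted output, U3 stuck-at-1, U3 inverted output.
Test 3 (x1=0, x2=0, x3=1): fault-free U1=0, U2=1, U3=1, U4=1, U5=0, U6=0, U7=1 → Y1=1, Y2=1; observed Y1=1, Y2=1. Eliminates U4 inverted output.
Only U4 stuck-at-1 is consistent with every test.

U4 stuck-at-1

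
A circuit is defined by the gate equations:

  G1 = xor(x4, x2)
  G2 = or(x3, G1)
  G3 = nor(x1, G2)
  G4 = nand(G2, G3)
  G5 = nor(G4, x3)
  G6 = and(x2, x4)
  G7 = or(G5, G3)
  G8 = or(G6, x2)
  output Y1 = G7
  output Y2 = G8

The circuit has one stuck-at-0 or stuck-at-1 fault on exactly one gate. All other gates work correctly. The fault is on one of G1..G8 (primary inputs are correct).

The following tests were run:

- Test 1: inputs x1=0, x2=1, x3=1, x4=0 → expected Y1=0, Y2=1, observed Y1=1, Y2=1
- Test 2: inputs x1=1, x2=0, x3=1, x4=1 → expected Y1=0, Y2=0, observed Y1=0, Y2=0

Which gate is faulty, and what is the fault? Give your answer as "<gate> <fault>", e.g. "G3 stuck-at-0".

G2 stuck-at-0

Fault-free values for test 1 (x1=0, x2=1, x3=1, x4=0): G1=1, G2=1, G3=0, G4=1, G5=0, G6=0, G7=0, G8=1, giving Y1=0, Y2=1. Observed Y1=1, Y2=1.
Test 1: faults giving observed Y1=1, Y2=1 are {G2 stuck-at-0, G3 stuck-at-1, G5 stuck-at-1, G7 stuck-at-1}.
Test 2 (x1=1, x2=0, x3=1, x4=1): fault-free G1=1, G2=1, G3=0, G4=1, G5=0, G6=0, G7=0, G8=0 → Y1=0, Y2=0; observed Y1=0, Y2=0. Eliminates G3 stuck-at-1, G5 stuck-at-1, G7 stuck-at-1.
Only G2 stuck-at-0 is consistent with every test.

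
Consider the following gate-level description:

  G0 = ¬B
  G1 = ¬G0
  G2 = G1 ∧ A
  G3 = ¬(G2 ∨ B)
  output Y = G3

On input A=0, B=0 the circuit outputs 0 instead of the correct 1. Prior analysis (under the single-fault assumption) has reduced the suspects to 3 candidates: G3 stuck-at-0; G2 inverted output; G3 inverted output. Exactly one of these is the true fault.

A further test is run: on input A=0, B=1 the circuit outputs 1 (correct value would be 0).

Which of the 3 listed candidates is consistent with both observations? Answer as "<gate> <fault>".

G3 inverted output

Evaluate each candidate on input A=0, B=1:
  G3 stuck-at-0: G0=0, G1=1, G2=0, G3=0 [stuck-at-0] → 0 — eliminated
  G2 inverted output: G0=0, G1=1, G2=1 [inverted output], G3=0 → 0 — eliminated
  G3 inverted output: G0=0, G1=1, G2=0, G3=1 [inverted output] → 1 — matches
Only G3 inverted output reproduces the observed 1.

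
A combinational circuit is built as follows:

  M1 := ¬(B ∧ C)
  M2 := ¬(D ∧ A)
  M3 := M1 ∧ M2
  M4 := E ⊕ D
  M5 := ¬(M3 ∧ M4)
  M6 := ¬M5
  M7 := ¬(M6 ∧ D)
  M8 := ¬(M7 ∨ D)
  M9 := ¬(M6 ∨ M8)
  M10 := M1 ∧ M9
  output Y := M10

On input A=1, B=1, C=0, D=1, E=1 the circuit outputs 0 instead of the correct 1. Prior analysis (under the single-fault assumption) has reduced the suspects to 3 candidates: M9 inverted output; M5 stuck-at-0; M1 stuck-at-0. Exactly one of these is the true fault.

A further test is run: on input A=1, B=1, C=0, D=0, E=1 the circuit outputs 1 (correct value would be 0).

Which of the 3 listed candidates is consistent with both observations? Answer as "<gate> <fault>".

M9 inverted output

Evaluate each candidate on input A=1, B=1, C=0, D=0, E=1:
  M9 inverted output: M1=1, M2=1, M3=1, M4=1, M5=0, M6=1, M7=1, M8=0, M9=1 [inverted output], M10=1 → 1 — matches
  M5 stuck-at-0: M1=1, M2=1, M3=1, M4=1, M5=0 [stuck-at-0], M6=1, M7=1, M8=0, M9=0, M10=0 → 0 — eliminated
  M1 stuck-at-0: M1=0 [stuck-at-0], M2=1, M3=0, M4=1, M5=1, M6=0, M7=1, M8=0, M9=1, M10=0 → 0 — eliminated
Only M9 inverted output reproduces the observed 1.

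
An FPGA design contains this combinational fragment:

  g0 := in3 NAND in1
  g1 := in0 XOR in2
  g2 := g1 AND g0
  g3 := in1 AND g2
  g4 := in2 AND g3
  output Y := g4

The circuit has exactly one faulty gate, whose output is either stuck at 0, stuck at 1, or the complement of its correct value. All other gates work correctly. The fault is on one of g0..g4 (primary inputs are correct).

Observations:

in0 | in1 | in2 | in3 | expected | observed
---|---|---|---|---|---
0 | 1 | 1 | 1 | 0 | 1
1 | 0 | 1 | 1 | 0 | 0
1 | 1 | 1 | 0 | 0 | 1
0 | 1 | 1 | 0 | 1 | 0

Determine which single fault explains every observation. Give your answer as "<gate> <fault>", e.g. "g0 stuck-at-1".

g2 inverted output

Fault-free values for test 1 (in0=0, in1=1, in2=1, in3=1): g0=0, g1=1, g2=0, g3=0, g4=0, giving Y=0. Observed 1.
Test 1: faults giving observed 1 are {g0 stuck-at-1, g0 inverted output, g2 stuck-at-1, g2 inverted output, g3 stuck-at-1, g3 inverted output, g4 stuck-at-1, g4 inverted output}.
Test 2 (in0=1, in1=0, in2=1, in3=1): fault-free g0=1, g1=0, g2=0, g3=0, g4=0 → 0; observed 0. Eliminates g3 stuck-at-1, g3 inverted output, g4 stuck-at-1, g4 inverted output.
Test 3 (in0=1, in1=1, in2=1, in3=0): fault-free g0=1, g1=0, g2=0, g3=0, g4=0 → 0; observed 1. Eliminates g0 stuck-at-1, g0 inverted output.
Test 4 (in0=0, in1=1, in2=1, in3=0): fault-free g0=1, g1=1, g2=1, g3=1, g4=1 → 1; observed 0. Eliminates g2 stuck-at-1.
Only g2 inverted output is consistent with every test.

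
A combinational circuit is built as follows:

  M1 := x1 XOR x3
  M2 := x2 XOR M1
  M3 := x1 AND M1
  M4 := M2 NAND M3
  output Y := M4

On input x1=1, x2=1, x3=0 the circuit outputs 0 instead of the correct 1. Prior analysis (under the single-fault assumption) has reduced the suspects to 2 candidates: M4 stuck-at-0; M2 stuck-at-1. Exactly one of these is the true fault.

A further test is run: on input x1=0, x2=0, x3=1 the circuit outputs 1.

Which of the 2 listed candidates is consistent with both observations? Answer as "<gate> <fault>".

Evaluate each candidate on input x1=0, x2=0, x3=1:
  M4 stuck-at-0: M1=1, M2=1, M3=0, M4=0 [stuck-at-0] → 0 — eliminated
  M2 stuck-at-1: M1=1, M2=1 [stuck-at-1], M3=0, M4=1 → 1 — matches
Only M2 stuck-at-1 reproduces the observed 1.

M2 stuck-at-1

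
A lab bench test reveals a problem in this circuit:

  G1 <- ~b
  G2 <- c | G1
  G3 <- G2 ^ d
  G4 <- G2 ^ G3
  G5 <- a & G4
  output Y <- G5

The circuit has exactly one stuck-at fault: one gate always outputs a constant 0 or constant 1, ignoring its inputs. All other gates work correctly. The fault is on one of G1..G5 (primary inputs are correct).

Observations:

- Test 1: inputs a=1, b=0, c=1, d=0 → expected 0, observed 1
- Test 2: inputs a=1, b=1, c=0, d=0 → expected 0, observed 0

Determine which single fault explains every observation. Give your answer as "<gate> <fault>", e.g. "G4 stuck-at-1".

Fault-free values for test 1 (a=1, b=0, c=1, d=0): G1=1, G2=1, G3=1, G4=0, G5=0, giving Y=0. Observed 1.
Test 1: faults giving observed 1 are {G3 stuck-at-0, G4 stuck-at-1, G5 stuck-at-1}.
Test 2 (a=1, b=1, c=0, d=0): fault-free G1=0, G2=0, G3=0, G4=0, G5=0 → 0; observed 0. Eliminates G4 stuck-at-1, G5 stuck-at-1.
Only G3 stuck-at-0 is consistent with every test.

G3 stuck-at-0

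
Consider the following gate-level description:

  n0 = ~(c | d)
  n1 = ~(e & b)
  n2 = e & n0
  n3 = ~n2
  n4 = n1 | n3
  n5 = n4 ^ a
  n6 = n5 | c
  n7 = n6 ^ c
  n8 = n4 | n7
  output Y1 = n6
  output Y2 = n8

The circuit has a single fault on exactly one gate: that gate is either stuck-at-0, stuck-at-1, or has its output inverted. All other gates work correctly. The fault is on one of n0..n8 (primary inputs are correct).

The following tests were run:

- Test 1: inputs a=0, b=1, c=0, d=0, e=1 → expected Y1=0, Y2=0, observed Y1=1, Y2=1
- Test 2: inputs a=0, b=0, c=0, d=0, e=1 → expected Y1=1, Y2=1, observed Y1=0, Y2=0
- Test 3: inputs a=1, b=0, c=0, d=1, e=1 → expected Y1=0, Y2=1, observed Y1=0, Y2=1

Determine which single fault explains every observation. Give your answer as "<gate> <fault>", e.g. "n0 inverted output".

Fault-free values for test 1 (a=0, b=1, c=0, d=0, e=1): n0=1, n1=0, n2=1, n3=0, n4=0, n5=0, n6=0, n7=0, n8=0, giving Y1=0, Y2=0. Observed Y1=1, Y2=1.
Test 1: faults giving observed Y1=1, Y2=1 are {n0 stuck-at-0, n0 inverted output, n1 stuck-at-1, n1 inverted output, n2 stuck-at-0, n2 inverted output, n3 stuck-at-1, n3 inverted output, n4 stuck-at-1, n4 inverted output, n5 stuck-at-1, n5 inverted output, n6 stuck-at-1, n6 inverted output}.
Test 2 (a=0, b=0, c=0, d=0, e=1): fault-free n0=1, n1=1, n2=1, n3=0, n4=1, n5=1, n6=1, n7=1, n8=1 → Y1=1, Y2=1; observed Y1=0, Y2=0. Eliminates n0 stuck-at-0, n0 inverted output, n1 stuck-at-1, n2 stuck-at-0, n2 inverted output, n3 stuck-at-1, n3 inverted output, n4 stuck-at-1, n5 stuck-at-1, n5 inverted output, n6 stuck-at-1, n6 inverted output.
Test 3 (a=1, b=0, c=0, d=1, e=1): fault-free n0=0, n1=1, n2=0, n3=1, n4=1, n5=0, n6=0, n7=0, n8=1 → Y1=0, Y2=1; observed Y1=0, Y2=1. Eliminates n4 inverted output.
Only n1 inverted output is consistent with every test.

n1 inverted output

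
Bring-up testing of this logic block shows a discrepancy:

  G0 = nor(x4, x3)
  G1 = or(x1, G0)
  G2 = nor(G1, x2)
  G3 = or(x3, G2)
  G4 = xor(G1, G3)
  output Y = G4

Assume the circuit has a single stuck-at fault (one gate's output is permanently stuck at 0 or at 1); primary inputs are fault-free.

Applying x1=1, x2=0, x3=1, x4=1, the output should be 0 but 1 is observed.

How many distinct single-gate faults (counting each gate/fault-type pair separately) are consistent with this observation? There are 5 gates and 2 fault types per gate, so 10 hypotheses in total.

3

Fault-free: G0=0, G1=1, G2=0, G3=1, G4=0 → 0. Observed 1.
  G0 stuck-at-0: output 0 ✗
  G0 stuck-at-1: output 0 ✗
  G1 stuck-at-0: output 1 ✓
  G1 stuck-at-1: output 0 ✗
  G2 stuck-at-0: output 0 ✗
  G2 stuck-at-1: output 0 ✗
  G3 stuck-at-0: output 1 ✓
  G3 stuck-at-1: output 0 ✗
  G4 stuck-at-0: output 0 ✗
  G4 stuck-at-1: output 1 ✓
Consistent faults: {G1 stuck-at-0, G3 stuck-at-0, G4 stuck-at-1} — 3 in all.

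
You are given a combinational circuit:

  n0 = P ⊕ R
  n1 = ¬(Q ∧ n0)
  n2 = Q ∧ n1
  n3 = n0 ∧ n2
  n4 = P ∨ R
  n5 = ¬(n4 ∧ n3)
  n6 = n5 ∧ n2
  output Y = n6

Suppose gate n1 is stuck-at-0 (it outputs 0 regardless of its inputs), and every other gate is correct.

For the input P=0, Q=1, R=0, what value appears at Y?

Propagate with n1 forced: n0=0, n1=0 [stuck-at-0], n2=0, n3=0, n4=0, n5=1, n6=0.
So Y = 0. (Without the fault it would be 1.)

0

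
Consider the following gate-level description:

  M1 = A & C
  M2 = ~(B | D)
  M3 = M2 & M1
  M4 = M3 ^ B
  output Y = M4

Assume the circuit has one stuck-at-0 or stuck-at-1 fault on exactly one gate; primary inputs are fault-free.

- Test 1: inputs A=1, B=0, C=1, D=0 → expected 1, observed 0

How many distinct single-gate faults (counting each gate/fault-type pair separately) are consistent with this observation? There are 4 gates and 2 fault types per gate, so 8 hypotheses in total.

4

Fault-free: M1=1, M2=1, M3=1, M4=1 → 1. Observed 0.
  M1 stuck-at-0: output 0 ✓
  M1 stuck-at-1: output 1 ✗
  M2 stuck-at-0: output 0 ✓
  M2 stuck-at-1: output 1 ✗
  M3 stuck-at-0: output 0 ✓
  M3 stuck-at-1: output 1 ✗
  M4 stuck-at-0: output 0 ✓
  M4 stuck-at-1: output 1 ✗
Consistent faults: {M1 stuck-at-0, M2 stuck-at-0, M3 stuck-at-0, M4 stuck-at-0} — 4 in all.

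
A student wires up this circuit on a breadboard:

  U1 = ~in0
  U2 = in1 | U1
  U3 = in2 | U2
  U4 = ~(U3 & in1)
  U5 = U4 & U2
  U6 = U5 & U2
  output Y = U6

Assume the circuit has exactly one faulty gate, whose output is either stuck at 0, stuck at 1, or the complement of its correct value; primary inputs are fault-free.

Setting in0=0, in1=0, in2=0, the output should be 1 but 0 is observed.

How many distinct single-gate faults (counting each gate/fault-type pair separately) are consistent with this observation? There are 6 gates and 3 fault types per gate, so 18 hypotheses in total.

10

Fault-free: U1=1, U2=1, U3=1, U4=1, U5=1, U6=1 → 1. Observed 0.
  U1: stuck-at-0, inverted output ✓; others ✗
  U2: stuck-at-0, inverted output ✓; others ✗
  U3: none of the 3 fault types match ✗
  U4: stuck-at-0, inverted output ✓; others ✗
  U5: stuck-at-0, inverted output ✓; others ✗
  U6: stuck-at-0, inverted output ✓; others ✗
Consistent faults: {U1 stuck-at-0, U1 inverted output, U2 stuck-at-0, U2 inverted output, U4 stuck-at-0, U4 inverted output, U5 stuck-at-0, U5 inverted output, U6 stuck-at-0, U6 inverted output} — 10 in all.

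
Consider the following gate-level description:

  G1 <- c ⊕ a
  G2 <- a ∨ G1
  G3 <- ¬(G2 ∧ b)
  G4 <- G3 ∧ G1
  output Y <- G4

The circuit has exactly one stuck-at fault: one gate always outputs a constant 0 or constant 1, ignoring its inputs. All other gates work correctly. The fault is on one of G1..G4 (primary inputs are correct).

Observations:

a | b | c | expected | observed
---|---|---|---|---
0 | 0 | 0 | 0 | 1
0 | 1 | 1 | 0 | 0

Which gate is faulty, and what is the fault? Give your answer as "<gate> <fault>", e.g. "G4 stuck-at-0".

G1 stuck-at-1

Fault-free values for test 1 (a=0, b=0, c=0): G1=0, G2=0, G3=1, G4=0, giving Y=0. Observed 1.
Test 1: faults giving observed 1 are {G1 stuck-at-1, G4 stuck-at-1}.
Test 2 (a=0, b=1, c=1): fault-free G1=1, G2=1, G3=0, G4=0 → 0; observed 0. Eliminates G4 stuck-at-1.
Only G1 stuck-at-1 is consistent with every test.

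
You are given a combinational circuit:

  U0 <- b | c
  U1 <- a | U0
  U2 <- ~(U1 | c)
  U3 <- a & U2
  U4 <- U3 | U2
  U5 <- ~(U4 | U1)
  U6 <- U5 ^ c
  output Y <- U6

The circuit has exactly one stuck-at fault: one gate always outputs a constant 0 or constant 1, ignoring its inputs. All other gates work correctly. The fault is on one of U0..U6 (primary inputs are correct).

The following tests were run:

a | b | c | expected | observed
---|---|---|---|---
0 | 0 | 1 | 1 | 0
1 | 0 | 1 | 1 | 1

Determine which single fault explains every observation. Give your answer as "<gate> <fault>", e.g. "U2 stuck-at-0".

Fault-free values for test 1 (a=0, b=0, c=1): U0=1, U1=1, U2=0, U3=0, U4=0, U5=0, U6=1, giving Y=1. Observed 0.
Test 1: faults giving observed 0 are {U0 stuck-at-0, U1 stuck-at-0, U5 stuck-at-1, U6 stuck-at-0}.
Test 2 (a=1, b=0, c=1): fault-free U0=1, U1=1, U2=0, U3=0, U4=0, U5=0, U6=1 → 1; observed 1. Eliminates U1 stuck-at-0, U5 stuck-at-1, U6 stuck-at-0.
Only U0 stuck-at-0 is consistent with every test.

U0 stuck-at-0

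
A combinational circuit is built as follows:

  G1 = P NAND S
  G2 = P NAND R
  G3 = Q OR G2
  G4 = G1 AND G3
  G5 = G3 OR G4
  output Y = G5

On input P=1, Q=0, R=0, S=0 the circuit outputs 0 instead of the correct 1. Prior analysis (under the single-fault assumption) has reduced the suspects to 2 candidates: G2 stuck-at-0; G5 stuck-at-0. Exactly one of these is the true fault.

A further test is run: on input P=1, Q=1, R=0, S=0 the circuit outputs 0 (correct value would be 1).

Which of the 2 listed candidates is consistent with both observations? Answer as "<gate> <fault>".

Evaluate each candidate on input P=1, Q=1, R=0, S=0:
  G2 stuck-at-0: G1=1, G2=0 [stuck-at-0], G3=1, G4=1, G5=1 → 1 — eliminated
  G5 stuck-at-0: G1=1, G2=1, G3=1, G4=1, G5=0 [stuck-at-0] → 0 — matches
Only G5 stuck-at-0 reproduces the observed 0.

G5 stuck-at-0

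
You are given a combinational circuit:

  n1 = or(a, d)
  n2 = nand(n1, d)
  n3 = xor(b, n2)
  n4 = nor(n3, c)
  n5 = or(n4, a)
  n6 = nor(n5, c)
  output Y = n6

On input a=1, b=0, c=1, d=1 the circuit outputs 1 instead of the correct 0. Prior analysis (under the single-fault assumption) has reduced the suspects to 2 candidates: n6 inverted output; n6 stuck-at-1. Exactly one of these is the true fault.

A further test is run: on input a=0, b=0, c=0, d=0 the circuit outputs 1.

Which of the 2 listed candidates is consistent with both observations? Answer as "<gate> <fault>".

n6 stuck-at-1

Evaluate each candidate on input a=0, b=0, c=0, d=0:
  n6 inverted output: n1=0, n2=1, n3=1, n4=0, n5=0, n6=0 [inverted output] → 0 — eliminated
  n6 stuck-at-1: n1=0, n2=1, n3=1, n4=0, n5=0, n6=1 [stuck-at-1] → 1 — matches
Only n6 stuck-at-1 reproduces the observed 1.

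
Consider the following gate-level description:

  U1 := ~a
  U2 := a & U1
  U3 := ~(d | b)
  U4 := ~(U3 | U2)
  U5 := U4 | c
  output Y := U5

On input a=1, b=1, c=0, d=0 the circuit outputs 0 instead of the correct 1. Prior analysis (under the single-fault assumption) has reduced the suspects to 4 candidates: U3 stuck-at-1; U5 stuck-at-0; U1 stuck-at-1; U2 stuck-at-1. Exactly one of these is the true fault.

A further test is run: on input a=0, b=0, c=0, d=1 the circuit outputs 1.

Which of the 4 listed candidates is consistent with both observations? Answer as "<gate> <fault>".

Evaluate each candidate on input a=0, b=0, c=0, d=1:
  U3 stuck-at-1: U1=1, U2=0, U3=1 [stuck-at-1], U4=0, U5=0 → 0 — eliminated
  U5 stuck-at-0: U1=1, U2=0, U3=0, U4=1, U5=0 [stuck-at-0] → 0 — eliminated
  U1 stuck-at-1: U1=1 [stuck-at-1], U2=0, U3=0, U4=1, U5=1 → 1 — matches
  U2 stuck-at-1: U1=1, U2=1 [stuck-at-1], U3=0, U4=0, U5=0 → 0 — eliminated
Only U1 stuck-at-1 reproduces the observed 1.

U1 stuck-at-1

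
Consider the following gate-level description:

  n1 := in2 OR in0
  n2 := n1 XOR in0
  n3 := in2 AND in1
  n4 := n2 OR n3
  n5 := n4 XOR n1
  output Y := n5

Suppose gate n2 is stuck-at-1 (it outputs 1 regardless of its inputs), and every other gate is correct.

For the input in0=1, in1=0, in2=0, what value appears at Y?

Propagate with n2 forced: n1=1, n2=1 [stuck-at-1], n3=0, n4=1, n5=0.
So Y = 0. (Without the fault it would be 1.)

0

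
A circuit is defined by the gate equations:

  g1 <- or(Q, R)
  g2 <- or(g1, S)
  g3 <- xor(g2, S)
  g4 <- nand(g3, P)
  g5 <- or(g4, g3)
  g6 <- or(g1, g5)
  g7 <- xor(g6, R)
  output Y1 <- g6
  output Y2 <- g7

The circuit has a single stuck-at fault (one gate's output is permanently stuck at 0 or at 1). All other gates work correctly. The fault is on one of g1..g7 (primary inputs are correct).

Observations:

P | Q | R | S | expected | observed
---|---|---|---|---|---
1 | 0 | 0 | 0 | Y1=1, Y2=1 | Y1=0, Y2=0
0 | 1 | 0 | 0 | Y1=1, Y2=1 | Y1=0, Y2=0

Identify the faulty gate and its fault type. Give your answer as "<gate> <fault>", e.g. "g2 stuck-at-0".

g6 stuck-at-0

Fault-free values for test 1 (P=1, Q=0, R=0, S=0): g1=0, g2=0, g3=0, g4=1, g5=1, g6=1, g7=1, giving Y1=1, Y2=1. Observed Y1=0, Y2=0.
Test 1: faults giving observed Y1=0, Y2=0 are {g4 stuck-at-0, g5 stuck-at-0, g6 stuck-at-0}.
Test 2 (P=0, Q=1, R=0, S=0): fault-free g1=1, g2=1, g3=1, g4=1, g5=1, g6=1, g7=1 → Y1=1, Y2=1; observed Y1=0, Y2=0. Eliminates g4 stuck-at-0, g5 stuck-at-0.
Only g6 stuck-at-0 is consistent with every test.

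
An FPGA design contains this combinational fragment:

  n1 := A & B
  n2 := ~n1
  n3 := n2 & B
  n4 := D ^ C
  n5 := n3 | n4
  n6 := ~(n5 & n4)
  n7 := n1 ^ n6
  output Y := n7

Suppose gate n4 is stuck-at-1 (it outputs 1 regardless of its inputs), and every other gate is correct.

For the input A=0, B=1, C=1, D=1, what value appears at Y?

0

Propagate with n4 forced: n1=0, n2=1, n3=1, n4=1 [stuck-at-1], n5=1, n6=0, n7=0.
So Y = 0. (Without the fault it would be 1.)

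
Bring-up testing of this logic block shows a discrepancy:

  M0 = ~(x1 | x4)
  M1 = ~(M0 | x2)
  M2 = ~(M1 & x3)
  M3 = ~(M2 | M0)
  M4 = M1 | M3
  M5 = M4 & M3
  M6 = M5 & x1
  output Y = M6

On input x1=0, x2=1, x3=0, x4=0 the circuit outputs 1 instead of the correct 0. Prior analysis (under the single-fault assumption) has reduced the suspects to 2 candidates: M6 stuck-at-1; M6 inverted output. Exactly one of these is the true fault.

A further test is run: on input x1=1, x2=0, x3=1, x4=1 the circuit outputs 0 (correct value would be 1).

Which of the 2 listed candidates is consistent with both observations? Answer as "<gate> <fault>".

M6 inverted output

Evaluate each candidate on input x1=1, x2=0, x3=1, x4=1:
  M6 stuck-at-1: M0=0, M1=1, M2=0, M3=1, M4=1, M5=1, M6=1 [stuck-at-1] → 1 — eliminated
  M6 inverted output: M0=0, M1=1, M2=0, M3=1, M4=1, M5=1, M6=0 [inverted output] → 0 — matches
Only M6 inverted output reproduces the observed 0.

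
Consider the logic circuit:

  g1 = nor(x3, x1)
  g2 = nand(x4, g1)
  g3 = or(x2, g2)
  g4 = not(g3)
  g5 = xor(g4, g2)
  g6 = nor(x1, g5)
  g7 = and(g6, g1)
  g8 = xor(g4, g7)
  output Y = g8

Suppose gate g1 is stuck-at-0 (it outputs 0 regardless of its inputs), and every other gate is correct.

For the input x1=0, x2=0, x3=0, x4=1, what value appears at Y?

Propagate with g1 forced: g1=0 [stuck-at-0], g2=1, g3=1, g4=0, g5=1, g6=0, g7=0, g8=0.
So Y = 0. (Without the fault it would be 1.)

0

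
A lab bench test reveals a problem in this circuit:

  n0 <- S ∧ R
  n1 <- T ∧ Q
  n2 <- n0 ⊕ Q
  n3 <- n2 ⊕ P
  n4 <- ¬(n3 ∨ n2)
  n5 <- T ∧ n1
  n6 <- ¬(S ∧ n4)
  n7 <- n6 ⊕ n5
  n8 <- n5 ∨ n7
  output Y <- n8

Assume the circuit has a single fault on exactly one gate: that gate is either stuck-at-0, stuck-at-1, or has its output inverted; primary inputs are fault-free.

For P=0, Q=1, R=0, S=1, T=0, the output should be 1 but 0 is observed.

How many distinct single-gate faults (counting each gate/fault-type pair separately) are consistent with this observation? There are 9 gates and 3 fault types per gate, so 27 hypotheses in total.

Fault-free: n0=0, n1=0, n2=1, n3=1, n4=0, n5=0, n6=1, n7=1, n8=1 → 1. Observed 0.
  n0: stuck-at-1, inverted output ✓; others ✗
  n1: none of the 3 fault types match ✗
  n2: stuck-at-0, inverted output ✓; others ✗
  n3: none of the 3 fault types match ✗
  n4: stuck-at-1, inverted output ✓; others ✗
  n5: none of the 3 fault types match ✗
  n6: stuck-at-0, inverted output ✓; others ✗
  n7: stuck-at-0, inverted output ✓; others ✗
  n8: stuck-at-0, inverted output ✓; others ✗
Consistent faults: {n0 stuck-at-1, n0 inverted output, n2 stuck-at-0, n2 inverted output, n4 stuck-at-1, n4 inverted output, n6 stuck-at-0, n6 inverted output, n7 stuck-at-0, n7 inverted output, n8 stuck-at-0, n8 inverted output} — 12 in all.

12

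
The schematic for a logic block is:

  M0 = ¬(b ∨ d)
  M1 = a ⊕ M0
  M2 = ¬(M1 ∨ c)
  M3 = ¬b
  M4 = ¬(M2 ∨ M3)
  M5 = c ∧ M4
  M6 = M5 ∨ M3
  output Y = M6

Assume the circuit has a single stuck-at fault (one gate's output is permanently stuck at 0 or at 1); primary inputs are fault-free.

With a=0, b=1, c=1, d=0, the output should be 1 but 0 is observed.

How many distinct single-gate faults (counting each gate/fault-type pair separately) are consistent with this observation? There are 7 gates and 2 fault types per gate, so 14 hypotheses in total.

4

Fault-free: M0=0, M1=0, M2=0, M3=0, M4=1, M5=1, M6=1 → 1. Observed 0.
  M0 stuck-at-0: output 1 ✗
  M0 stuck-at-1: output 1 ✗
  M1 stuck-at-0: output 1 ✗
  M1 stuck-at-1: output 1 ✗
  M2 stuck-at-0: output 1 ✗
  M2 stuck-at-1: output 0 ✓
  M3 stuck-at-0: output 1 ✗
  M3 stuck-at-1: output 1 ✗
  M4 stuck-at-0: output 0 ✓
  M4 stuck-at-1: output 1 ✗
  M5 stuck-at-0: output 0 ✓
  M5 stuck-at-1: output 1 ✗
  M6 stuck-at-0: output 0 ✓
  M6 stuck-at-1: output 1 ✗
Consistent faults: {M2 stuck-at-1, M4 stuck-at-0, M5 stuck-at-0, M6 stuck-at-0} — 4 in all.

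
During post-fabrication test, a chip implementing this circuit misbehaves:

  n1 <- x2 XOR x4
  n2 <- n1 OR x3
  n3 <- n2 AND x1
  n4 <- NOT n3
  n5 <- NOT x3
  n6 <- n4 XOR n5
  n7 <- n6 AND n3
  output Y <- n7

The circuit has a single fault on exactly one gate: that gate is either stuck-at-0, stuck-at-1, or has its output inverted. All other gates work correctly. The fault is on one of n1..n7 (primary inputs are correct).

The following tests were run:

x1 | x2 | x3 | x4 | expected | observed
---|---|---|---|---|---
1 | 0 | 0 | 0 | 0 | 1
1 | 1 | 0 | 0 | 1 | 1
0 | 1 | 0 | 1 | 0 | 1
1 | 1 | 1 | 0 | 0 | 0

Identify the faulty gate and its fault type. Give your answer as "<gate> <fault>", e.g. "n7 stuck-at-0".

n3 stuck-at-1

Fault-free values for test 1 (x1=1, x2=0, x3=0, x4=0): n1=0, n2=0, n3=0, n4=1, n5=1, n6=0, n7=0, giving Y=0. Observed 1.
Test 1: faults giving observed 1 are {n1 stuck-at-1, n1 inverted output, n2 stuck-at-1, n2 inverted output, n3 stuck-at-1, n3 inverted output, n7 stuck-at-1, n7 inverted output}.
Test 2 (x1=1, x2=1, x3=0, x4=0): fault-free n1=1, n2=1, n3=1, n4=0, n5=1, n6=1, n7=1 → 1; observed 1. Eliminates n1 inverted output, n2 inverted output, n3 inverted output, n7 inverted output.
Test 3 (x1=0, x2=1, x3=0, x4=1): fault-free n1=0, n2=0, n3=0, n4=1, n5=1, n6=0, n7=0 → 0; observed 1. Eliminates n1 stuck-at-1, n2 stuck-at-1.
Test 4 (x1=1, x2=1, x3=1, x4=0): fault-free n1=1, n2=1, n3=1, n4=0, n5=0, n6=0, n7=0 → 0; observed 0. Eliminates n7 stuck-at-1.
Only n3 stuck-at-1 is consistent with every test.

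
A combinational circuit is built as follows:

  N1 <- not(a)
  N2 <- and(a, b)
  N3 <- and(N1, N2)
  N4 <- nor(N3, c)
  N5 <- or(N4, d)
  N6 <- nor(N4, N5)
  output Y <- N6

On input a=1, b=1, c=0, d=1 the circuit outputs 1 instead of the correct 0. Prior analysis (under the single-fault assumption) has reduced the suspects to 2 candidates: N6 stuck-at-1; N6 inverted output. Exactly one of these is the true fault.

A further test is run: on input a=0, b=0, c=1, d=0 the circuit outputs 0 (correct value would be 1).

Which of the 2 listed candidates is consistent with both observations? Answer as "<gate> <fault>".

Evaluate each candidate on input a=0, b=0, c=1, d=0:
  N6 stuck-at-1: N1=1, N2=0, N3=0, N4=0, N5=0, N6=1 [stuck-at-1] → 1 — eliminated
  N6 inverted output: N1=1, N2=0, N3=0, N4=0, N5=0, N6=0 [inverted output] → 0 — matches
Only N6 inverted output reproduces the observed 0.

N6 inverted output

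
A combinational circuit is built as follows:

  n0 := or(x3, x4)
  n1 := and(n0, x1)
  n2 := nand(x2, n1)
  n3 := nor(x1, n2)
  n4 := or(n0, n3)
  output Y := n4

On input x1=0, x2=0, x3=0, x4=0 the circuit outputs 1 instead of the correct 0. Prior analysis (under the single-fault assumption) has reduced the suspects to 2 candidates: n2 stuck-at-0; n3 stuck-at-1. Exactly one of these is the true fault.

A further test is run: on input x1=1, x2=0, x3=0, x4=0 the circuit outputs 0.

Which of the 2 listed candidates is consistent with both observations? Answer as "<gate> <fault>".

n2 stuck-at-0

Evaluate each candidate on input x1=1, x2=0, x3=0, x4=0:
  n2 stuck-at-0: n0=0, n1=0, n2=0 [stuck-at-0], n3=0, n4=0 → 0 — matches
  n3 stuck-at-1: n0=0, n1=0, n2=1, n3=1 [stuck-at-1], n4=1 → 1 — eliminated
Only n2 stuck-at-0 reproduces the observed 0.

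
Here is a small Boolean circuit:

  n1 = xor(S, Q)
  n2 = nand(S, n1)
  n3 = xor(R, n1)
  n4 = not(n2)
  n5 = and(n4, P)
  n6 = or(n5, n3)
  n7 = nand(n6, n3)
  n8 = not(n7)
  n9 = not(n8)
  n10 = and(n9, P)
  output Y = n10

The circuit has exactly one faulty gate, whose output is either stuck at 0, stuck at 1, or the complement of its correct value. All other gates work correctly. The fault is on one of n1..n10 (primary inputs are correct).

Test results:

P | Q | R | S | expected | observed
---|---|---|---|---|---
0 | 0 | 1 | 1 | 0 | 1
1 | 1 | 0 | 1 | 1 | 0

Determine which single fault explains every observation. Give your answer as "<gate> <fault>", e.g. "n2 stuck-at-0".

Fault-free values for test 1 (P=0, Q=0, R=1, S=1): n1=1, n2=0, n3=0, n4=1, n5=0, n6=0, n7=1, n8=0, n9=1, n10=0, giving Y=0. Observed 1.
Test 1: faults giving observed 1 are {n10 stuck-at-1, n10 inverted output}.
Test 2 (P=1, Q=1, R=0, S=1): fault-free n1=0, n2=1, n3=0, n4=0, n5=0, n6=0, n7=1, n8=0, n9=1, n10=1 → 1; observed 0. Eliminates n10 stuck-at-1.
Only n10 inverted output is consistent with every test.

n10 inverted output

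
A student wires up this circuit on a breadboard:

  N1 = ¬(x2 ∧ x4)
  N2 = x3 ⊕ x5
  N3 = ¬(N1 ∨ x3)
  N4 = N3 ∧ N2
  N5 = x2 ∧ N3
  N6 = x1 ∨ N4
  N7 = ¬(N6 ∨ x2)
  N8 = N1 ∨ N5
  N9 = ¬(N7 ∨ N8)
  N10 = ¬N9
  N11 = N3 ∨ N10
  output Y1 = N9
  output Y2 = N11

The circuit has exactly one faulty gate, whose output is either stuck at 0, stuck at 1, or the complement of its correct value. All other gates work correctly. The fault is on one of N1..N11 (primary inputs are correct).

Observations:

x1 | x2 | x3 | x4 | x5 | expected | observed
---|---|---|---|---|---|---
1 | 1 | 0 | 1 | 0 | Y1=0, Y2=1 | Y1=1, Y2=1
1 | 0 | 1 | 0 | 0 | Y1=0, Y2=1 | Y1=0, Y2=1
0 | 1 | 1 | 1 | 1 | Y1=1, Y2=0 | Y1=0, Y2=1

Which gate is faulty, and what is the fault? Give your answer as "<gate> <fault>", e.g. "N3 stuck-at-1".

Fault-free values for test 1 (x1=1, x2=1, x3=0, x4=1, x5=0): N1=0, N2=0, N3=1, N4=0, N5=1, N6=1, N7=0, N8=1, N9=0, N10=1, N11=1, giving Y1=0, Y2=1. Observed Y1=1, Y2=1.
Test 1: faults giving observed Y1=1, Y2=1 are {N5 stuck-at-0, N5 inverted output, N8 stuck-at-0, N8 inverted output, N9 stuck-at-1, N9 inverted output}.
Test 2 (x1=1, x2=0, x3=1, x4=0, x5=0): fault-free N1=1, N2=1, N3=0, N4=0, N5=0, N6=1, N7=0, N8=1, N9=0, N10=1, N11=1 → Y1=0, Y2=1; observed Y1=0, Y2=1. Eliminates N8 stuck-at-0, N8 inverted output, N9 stuck-at-1, N9 inverted output.
Test 3 (x1=0, x2=1, x3=1, x4=1, x5=1): fault-free N1=0, N2=0, N3=0, N4=0, N5=0, N6=0, N7=0, N8=0, N9=1, N10=0, N11=0 → Y1=1, Y2=0; observed Y1=0, Y2=1. Eliminates N5 stuck-at-0.
Only N5 inverted output is consistent with every test.

N5 inverted output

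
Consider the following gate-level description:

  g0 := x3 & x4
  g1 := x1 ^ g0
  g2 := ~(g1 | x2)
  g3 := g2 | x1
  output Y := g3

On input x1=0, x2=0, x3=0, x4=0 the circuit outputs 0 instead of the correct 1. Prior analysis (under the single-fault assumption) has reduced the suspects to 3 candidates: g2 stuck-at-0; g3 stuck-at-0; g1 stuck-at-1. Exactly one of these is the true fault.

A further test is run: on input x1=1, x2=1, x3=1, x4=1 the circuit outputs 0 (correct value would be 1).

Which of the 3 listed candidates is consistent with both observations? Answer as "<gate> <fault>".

Evaluate each candidate on input x1=1, x2=1, x3=1, x4=1:
  g2 stuck-at-0: g0=1, g1=0, g2=0 [stuck-at-0], g3=1 → 1 — eliminated
  g3 stuck-at-0: g0=1, g1=0, g2=0, g3=0 [stuck-at-0] → 0 — matches
  g1 stuck-at-1: g0=1, g1=1 [stuck-at-1], g2=0, g3=1 → 1 — eliminated
Only g3 stuck-at-0 reproduces the observed 0.

g3 stuck-at-0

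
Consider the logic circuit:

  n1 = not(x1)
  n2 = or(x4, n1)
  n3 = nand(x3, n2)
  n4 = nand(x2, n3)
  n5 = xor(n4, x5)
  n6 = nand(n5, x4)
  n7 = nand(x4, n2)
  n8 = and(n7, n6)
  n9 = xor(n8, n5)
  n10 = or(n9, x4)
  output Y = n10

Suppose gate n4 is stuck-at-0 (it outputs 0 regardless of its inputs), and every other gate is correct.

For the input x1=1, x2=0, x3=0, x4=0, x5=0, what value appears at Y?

Propagate with n4 forced: n1=0, n2=0, n3=1, n4=0 [stuck-at-0], n5=0, n6=1, n7=1, n8=1, n9=1, n10=1.
So Y = 1. (Without the fault it would be 0.)

1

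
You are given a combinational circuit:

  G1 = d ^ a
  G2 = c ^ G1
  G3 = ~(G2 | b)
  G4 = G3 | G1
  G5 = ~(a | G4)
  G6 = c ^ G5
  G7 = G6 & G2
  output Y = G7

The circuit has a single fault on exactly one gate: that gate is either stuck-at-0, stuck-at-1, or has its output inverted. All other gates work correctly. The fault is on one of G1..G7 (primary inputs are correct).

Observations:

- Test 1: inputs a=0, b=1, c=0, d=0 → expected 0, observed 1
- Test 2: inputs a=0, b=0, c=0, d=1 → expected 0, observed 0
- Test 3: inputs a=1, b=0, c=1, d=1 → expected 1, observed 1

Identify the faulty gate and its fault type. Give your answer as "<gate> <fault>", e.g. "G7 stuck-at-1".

G2 stuck-at-1

Fault-free values for test 1 (a=0, b=1, c=0, d=0): G1=0, G2=0, G3=0, G4=0, G5=1, G6=1, G7=0, giving Y=0. Observed 1.
Test 1: faults giving observed 1 are {G2 stuck-at-1, G2 inverted output, G7 stuck-at-1, G7 inverted output}.
Test 2 (a=0, b=0, c=0, d=1): fault-free G1=1, G2=1, G3=0, G4=1, G5=0, G6=0, G7=0 → 0; observed 0. Eliminates G7 stuck-at-1, G7 inverted output.
Test 3 (a=1, b=0, c=1, d=1): fault-free G1=0, G2=1, G3=0, G4=0, G5=0, G6=1, G7=1 → 1; observed 1. Eliminates G2 inverted output.
Only G2 stuck-at-1 is consistent with every test.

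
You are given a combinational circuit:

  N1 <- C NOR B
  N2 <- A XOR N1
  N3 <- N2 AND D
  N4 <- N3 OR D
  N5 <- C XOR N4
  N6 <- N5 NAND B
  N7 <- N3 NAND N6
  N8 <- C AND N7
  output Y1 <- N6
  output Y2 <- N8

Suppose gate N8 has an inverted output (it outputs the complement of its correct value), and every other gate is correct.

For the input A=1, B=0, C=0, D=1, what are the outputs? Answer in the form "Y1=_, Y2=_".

Y1=1, Y2=1

Propagate with N8 forced: N1=1, N2=0, N3=0, N4=1, N5=1, N6=1, N7=1, N8=1 [inverted output].
So the outputs are Y1=1, Y2=1. (Without the fault they would be Y1=1, Y2=0.)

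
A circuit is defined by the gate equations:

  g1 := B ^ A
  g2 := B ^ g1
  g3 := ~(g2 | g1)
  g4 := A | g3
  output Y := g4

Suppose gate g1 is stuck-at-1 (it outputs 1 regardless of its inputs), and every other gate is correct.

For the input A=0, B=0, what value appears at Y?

0

Propagate with g1 forced: g1=1 [stuck-at-1], g2=1, g3=0, g4=0.
So Y = 0. (Without the fault it would be 1.)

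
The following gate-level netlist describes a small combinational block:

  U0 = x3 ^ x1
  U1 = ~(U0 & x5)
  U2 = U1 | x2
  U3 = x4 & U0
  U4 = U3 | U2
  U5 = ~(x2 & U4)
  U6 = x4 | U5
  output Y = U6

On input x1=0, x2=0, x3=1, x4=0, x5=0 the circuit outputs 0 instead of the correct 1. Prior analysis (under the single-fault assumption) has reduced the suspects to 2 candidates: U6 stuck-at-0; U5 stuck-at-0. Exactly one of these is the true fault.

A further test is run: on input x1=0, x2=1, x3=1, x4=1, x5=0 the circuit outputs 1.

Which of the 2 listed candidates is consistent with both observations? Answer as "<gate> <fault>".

Evaluate each candidate on input x1=0, x2=1, x3=1, x4=1, x5=0:
  U6 stuck-at-0: U0=1, U1=1, U2=1, U3=1, U4=1, U5=0, U6=0 [stuck-at-0] → 0 — eliminated
  U5 stuck-at-0: U0=1, U1=1, U2=1, U3=1, U4=1, U5=0 [stuck-at-0], U6=1 → 1 — matches
Only U5 stuck-at-0 reproduces the observed 1.

U5 stuck-at-0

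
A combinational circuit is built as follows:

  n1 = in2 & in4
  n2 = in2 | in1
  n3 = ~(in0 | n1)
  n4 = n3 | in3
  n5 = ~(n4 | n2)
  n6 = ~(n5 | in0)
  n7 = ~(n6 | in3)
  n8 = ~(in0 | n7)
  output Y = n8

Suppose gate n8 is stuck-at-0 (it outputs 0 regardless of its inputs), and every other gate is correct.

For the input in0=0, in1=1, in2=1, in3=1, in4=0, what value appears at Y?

0

Propagate with n8 forced: n1=0, n2=1, n3=1, n4=1, n5=0, n6=1, n7=0, n8=0 [stuck-at-0].
So Y = 0. (Without the fault it would be 1.)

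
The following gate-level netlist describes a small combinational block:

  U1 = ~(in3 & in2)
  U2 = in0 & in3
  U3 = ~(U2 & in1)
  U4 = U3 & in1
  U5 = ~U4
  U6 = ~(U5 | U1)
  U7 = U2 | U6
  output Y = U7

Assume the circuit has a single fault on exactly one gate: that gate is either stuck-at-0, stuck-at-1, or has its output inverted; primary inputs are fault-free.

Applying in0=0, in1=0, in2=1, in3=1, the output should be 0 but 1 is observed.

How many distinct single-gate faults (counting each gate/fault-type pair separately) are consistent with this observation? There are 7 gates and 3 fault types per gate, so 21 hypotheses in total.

Fault-free: U1=0, U2=0, U3=1, U4=0, U5=1, U6=0, U7=0 → 0. Observed 1.
  U1: none of the 3 fault types match ✗
  U2: stuck-at-1, inverted output ✓; others ✗
  U3: none of the 3 fault types match ✗
  U4: stuck-at-1, inverted output ✓; others ✗
  U5: stuck-at-0, inverted output ✓; others ✗
  U6: stuck-at-1, inverted output ✓; others ✗
  U7: stuck-at-1, inverted output ✓; others ✗
Consistent faults: {U2 stuck-at-1, U2 inverted output, U4 stuck-at-1, U4 inverted output, U5 stuck-at-0, U5 inverted output, U6 stuck-at-1, U6 inverted output, U7 stuck-at-1, U7 inverted output} — 10 in all.

10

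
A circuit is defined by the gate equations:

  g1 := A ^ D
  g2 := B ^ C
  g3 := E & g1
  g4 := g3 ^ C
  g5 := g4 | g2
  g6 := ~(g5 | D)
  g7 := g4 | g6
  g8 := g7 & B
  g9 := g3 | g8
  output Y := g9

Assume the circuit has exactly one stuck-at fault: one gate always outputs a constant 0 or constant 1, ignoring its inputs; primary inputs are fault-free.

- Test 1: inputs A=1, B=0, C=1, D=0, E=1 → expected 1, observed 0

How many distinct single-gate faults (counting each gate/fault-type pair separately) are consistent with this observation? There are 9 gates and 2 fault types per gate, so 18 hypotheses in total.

Fault-free: g1=1, g2=1, g3=1, g4=0, g5=1, g6=0, g7=0, g8=0, g9=1 → 1. Observed 0.
  g1: stuck-at-0 ✓; others ✗
  g2: none of the 2 fault types match ✗
  g3: stuck-at-0 ✓; others ✗
  g4: none of the 2 fault types match ✗
  g5: none of the 2 fault types match ✗
  g6: none of the 2 fault types match ✗
  g7: none of the 2 fault types match ✗
  g8: none of the 2 fault types match ✗
  g9: stuck-at-0 ✓; others ✗
Consistent faults: {g1 stuck-at-0, g3 stuck-at-0, g9 stuck-at-0} — 3 in all.

3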